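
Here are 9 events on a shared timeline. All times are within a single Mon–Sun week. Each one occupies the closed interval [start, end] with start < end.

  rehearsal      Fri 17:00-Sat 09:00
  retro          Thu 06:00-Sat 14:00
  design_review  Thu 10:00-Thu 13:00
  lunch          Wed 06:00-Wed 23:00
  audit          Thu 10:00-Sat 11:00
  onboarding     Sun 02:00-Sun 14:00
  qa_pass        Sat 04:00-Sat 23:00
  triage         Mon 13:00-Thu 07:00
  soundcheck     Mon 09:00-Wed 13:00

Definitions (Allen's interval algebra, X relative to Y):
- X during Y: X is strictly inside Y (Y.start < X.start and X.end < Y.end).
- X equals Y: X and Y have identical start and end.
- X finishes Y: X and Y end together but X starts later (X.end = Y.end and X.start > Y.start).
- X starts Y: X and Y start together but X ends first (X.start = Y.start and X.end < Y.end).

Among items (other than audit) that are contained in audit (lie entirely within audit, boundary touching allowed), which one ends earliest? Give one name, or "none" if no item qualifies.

Target audit = [Thu 10:00, Sat 11:00].
design_review [Thu 10:00, Thu 13:00] → starts → candidate.
lunch [Wed 06:00, Wed 23:00] → before → excluded.
onboarding [Sun 02:00, Sun 14:00] → after → excluded.
qa_pass [Sat 04:00, Sat 23:00] → overlapped-by → excluded.
rehearsal [Fri 17:00, Sat 09:00] → during → candidate.
retro [Thu 06:00, Sat 14:00] → contains → excluded.
soundcheck [Mon 09:00, Wed 13:00] → before → excluded.
triage [Mon 13:00, Thu 07:00] → before → excluded.
Among candidates, earliest end is Thu 13:00 → design_review.

design_review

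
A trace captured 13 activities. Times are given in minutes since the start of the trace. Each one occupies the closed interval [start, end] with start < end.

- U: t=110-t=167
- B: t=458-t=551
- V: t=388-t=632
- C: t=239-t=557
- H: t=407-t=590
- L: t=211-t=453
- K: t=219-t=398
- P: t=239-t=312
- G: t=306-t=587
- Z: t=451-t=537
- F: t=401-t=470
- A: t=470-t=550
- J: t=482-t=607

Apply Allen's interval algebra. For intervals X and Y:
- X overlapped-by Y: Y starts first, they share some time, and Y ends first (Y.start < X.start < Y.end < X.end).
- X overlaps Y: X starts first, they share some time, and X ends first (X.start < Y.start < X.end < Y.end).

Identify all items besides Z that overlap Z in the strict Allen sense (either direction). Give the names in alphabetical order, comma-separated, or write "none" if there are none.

Target Z = [t=451, t=537].
A [t=470, t=550] → overlapped-by → yes.
B [t=458, t=551] → overlapped-by → yes.
C [t=239, t=557] → contains → no.
F [t=401, t=470] → overlaps → yes.
G [t=306, t=587] → contains → no.
H [t=407, t=590] → contains → no.
J [t=482, t=607] → overlapped-by → yes.
K [t=219, t=398] → before → no.
L [t=211, t=453] → overlaps → yes.
P [t=239, t=312] → before → no.
U [t=110, t=167] → before → no.
V [t=388, t=632] → contains → no.
Result: A, B, F, J, L.

A, B, F, J, L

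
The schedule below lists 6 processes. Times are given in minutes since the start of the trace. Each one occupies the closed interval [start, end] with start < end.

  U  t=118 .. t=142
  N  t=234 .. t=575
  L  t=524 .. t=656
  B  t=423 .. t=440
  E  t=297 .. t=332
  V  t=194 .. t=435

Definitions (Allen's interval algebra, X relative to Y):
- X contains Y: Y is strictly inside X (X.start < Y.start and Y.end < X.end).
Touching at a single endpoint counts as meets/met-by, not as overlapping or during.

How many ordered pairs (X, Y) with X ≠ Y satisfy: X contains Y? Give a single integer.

Checking all 30 ordered pairs for relation 'contains'; matching pairs in alphabetical order:
(N, B): N contains B ✓
(N, E): N contains E ✓
(V, E): V contains E ✓
Count: 3.

3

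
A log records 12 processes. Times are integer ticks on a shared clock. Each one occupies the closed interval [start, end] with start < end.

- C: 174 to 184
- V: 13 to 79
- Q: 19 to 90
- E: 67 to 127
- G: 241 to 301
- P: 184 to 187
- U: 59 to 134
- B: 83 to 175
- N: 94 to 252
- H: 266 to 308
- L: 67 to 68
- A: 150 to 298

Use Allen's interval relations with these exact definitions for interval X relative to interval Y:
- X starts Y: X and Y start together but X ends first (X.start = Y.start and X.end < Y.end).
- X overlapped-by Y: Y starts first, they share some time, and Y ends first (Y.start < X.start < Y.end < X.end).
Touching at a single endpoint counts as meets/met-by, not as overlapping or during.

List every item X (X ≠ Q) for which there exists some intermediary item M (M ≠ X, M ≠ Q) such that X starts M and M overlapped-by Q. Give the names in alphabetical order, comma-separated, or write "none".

L

Target Q = [19, 90].
Intermediaries M with M overlapped-by Q: B, E, U.
Via B — items with X starts B: none.
Via E — items with X starts E: L.
Via U — items with X starts U: none.
Union: L.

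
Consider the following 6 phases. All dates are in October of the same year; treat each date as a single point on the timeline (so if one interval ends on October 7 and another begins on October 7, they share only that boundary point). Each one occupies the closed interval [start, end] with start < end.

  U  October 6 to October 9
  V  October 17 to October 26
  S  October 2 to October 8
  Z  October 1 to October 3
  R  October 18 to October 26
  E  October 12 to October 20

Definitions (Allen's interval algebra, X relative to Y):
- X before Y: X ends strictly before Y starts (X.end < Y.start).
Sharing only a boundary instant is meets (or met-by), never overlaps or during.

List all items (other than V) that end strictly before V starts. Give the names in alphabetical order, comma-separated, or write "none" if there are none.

S, U, Z

Target V = [October 17, October 26].
E [October 12, October 20] → overlaps → no.
R [October 18, October 26] → finishes → no.
S [October 2, October 8] → before → yes.
U [October 6, October 9] → before → yes.
Z [October 1, October 3] → before → yes.
Result: S, U, Z.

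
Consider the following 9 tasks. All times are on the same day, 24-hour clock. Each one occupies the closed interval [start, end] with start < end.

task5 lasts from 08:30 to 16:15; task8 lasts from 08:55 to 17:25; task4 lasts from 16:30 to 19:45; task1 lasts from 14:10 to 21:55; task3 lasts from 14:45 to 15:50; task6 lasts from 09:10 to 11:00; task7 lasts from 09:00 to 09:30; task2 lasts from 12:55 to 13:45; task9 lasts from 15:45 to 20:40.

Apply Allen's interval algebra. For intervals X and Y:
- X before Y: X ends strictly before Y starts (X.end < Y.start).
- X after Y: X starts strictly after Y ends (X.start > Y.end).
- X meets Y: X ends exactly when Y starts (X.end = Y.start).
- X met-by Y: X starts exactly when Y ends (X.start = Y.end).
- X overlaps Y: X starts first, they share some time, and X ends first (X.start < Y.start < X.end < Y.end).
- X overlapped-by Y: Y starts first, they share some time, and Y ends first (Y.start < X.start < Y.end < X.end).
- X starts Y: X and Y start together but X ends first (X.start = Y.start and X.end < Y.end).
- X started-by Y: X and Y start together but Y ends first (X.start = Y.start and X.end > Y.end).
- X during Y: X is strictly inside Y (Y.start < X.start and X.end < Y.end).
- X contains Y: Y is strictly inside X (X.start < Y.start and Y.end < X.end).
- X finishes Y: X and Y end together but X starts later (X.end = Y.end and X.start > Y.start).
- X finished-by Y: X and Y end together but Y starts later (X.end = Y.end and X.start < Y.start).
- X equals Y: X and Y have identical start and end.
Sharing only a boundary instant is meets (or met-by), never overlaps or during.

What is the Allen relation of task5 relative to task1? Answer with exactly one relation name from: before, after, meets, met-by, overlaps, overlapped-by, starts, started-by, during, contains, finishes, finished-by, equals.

overlaps

task5 = [08:30, 16:15]; task1 = [14:10, 21:55].
Compare endpoints: task5.start < task1.start, task5.start < task1.end, task5.end > task1.start, task5.end < task1.end.
That pattern is 'overlaps'.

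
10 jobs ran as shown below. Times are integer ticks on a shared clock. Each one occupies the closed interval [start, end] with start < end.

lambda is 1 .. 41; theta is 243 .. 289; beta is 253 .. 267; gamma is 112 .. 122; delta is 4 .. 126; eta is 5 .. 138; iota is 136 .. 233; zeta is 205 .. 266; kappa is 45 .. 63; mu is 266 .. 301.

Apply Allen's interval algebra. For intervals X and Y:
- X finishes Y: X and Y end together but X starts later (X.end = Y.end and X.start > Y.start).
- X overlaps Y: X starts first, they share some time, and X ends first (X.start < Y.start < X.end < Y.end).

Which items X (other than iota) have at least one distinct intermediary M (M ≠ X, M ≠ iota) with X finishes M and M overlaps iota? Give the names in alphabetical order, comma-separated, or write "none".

Target iota = [136, 233].
Intermediaries M with M overlaps iota: eta.
Via eta — items with X finishes eta: none.
Union: none.

none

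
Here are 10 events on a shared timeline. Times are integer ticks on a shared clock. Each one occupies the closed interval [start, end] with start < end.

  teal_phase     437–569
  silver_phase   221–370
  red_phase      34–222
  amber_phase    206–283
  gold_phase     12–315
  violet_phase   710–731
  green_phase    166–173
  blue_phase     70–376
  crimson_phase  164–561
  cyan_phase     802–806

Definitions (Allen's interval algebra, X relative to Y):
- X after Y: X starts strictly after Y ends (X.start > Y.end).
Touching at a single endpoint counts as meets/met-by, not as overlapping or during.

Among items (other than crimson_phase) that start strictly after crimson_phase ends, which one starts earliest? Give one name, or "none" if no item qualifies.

violet_phase

Target crimson_phase = [164, 561].
amber_phase [206, 283] → during → excluded.
blue_phase [70, 376] → overlaps → excluded.
cyan_phase [802, 806] → after → candidate.
gold_phase [12, 315] → overlaps → excluded.
green_phase [166, 173] → during → excluded.
red_phase [34, 222] → overlaps → excluded.
silver_phase [221, 370] → during → excluded.
teal_phase [437, 569] → overlapped-by → excluded.
violet_phase [710, 731] → after → candidate.
Among candidates, earliest start is 710 → violet_phase.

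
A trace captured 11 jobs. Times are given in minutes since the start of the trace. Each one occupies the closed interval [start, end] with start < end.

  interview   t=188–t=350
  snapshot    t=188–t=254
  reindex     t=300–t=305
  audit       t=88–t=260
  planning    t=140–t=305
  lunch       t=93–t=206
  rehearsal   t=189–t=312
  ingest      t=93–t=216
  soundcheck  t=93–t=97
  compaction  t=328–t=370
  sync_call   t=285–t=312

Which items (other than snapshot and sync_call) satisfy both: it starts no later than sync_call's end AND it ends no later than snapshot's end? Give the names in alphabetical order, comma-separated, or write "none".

Conditions: its start is no later than sync_call's end (X.start <= t=312) AND its end is no later than snapshot's end (X.end <= t=254).
audit: start t=88 <= t=312? ✓; end t=260 <= t=254? ✗ → no.
compaction: start t=328 <= t=312? ✗; end t=370 <= t=254? ✗ → no.
ingest: start t=93 <= t=312? ✓; end t=216 <= t=254? ✓ → yes.
interview: start t=188 <= t=312? ✓; end t=350 <= t=254? ✗ → no.
lunch: start t=93 <= t=312? ✓; end t=206 <= t=254? ✓ → yes.
planning: start t=140 <= t=312? ✓; end t=305 <= t=254? ✗ → no.
rehearsal: start t=189 <= t=312? ✓; end t=312 <= t=254? ✗ → no.
reindex: start t=300 <= t=312? ✓; end t=305 <= t=254? ✗ → no.
soundcheck: start t=93 <= t=312? ✓; end t=97 <= t=254? ✓ → yes.
Result: ingest, lunch, soundcheck.

ingest, lunch, soundcheck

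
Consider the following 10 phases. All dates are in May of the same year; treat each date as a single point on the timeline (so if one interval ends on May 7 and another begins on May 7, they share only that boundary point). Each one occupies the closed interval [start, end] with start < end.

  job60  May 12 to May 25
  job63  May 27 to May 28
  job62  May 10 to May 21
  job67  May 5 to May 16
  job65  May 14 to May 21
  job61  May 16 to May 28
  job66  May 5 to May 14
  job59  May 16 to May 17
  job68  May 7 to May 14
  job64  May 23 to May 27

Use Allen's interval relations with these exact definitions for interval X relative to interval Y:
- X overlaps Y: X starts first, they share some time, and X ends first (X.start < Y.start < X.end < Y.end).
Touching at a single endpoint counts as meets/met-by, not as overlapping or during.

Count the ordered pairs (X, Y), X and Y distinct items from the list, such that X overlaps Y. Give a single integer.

Checking all 90 ordered pairs for relation 'overlaps'; matching pairs in alphabetical order:
(job60, job61): job60 overlaps job61 ✓
(job60, job64): job60 overlaps job64 ✓
(job62, job60): job62 overlaps job60 ✓
(job62, job61): job62 overlaps job61 ✓
(job65, job61): job65 overlaps job61 ✓
(job66, job60): job66 overlaps job60 ✓
(job66, job62): job66 overlaps job62 ✓
(job67, job60): job67 overlaps job60 ✓
(job67, job62): job67 overlaps job62 ✓
(job67, job65): job67 overlaps job65 ✓
(job68, job60): job68 overlaps job60 ✓
(job68, job62): job68 overlaps job62 ✓
Count: 12.

12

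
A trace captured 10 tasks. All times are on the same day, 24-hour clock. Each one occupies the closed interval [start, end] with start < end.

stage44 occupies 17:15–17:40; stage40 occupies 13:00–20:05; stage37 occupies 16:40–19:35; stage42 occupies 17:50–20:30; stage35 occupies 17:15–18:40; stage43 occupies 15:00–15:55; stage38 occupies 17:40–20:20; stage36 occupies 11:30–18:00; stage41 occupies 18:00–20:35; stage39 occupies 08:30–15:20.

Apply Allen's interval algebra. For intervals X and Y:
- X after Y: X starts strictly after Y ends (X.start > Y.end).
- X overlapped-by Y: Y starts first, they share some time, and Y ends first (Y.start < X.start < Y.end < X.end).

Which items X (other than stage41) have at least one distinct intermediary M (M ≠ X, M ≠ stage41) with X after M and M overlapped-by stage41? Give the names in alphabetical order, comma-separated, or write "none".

none

Target stage41 = [18:00, 20:35].
Intermediaries M with M overlapped-by stage41: none.
Union: none.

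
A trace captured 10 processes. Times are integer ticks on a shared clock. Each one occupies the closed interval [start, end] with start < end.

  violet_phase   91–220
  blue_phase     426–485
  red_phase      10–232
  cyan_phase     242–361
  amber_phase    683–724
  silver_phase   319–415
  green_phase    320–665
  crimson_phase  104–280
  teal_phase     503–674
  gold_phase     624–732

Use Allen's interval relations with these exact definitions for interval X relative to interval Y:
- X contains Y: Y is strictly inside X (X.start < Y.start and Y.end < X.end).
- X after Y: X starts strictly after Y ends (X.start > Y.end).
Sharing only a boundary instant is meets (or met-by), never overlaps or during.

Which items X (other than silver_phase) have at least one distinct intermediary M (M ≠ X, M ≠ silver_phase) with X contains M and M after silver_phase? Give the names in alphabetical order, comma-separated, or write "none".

gold_phase, green_phase

Target silver_phase = [319, 415].
Intermediaries M with M after silver_phase: amber_phase, blue_phase, gold_phase, teal_phase.
Via amber_phase — items with X contains amber_phase: gold_phase.
Via blue_phase — items with X contains blue_phase: green_phase.
Via gold_phase — items with X contains gold_phase: none.
Via teal_phase — items with X contains teal_phase: none.
Union: gold_phase, green_phase.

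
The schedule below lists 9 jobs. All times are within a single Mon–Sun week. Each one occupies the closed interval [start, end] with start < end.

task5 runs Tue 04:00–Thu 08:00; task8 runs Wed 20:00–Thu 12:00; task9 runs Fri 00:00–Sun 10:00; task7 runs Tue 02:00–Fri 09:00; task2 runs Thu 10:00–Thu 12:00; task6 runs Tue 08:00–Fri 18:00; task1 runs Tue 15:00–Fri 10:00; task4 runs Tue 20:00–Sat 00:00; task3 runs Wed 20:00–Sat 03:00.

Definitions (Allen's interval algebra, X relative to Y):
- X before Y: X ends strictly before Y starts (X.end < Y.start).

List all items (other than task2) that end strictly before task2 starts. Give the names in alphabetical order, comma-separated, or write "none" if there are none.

Target task2 = [Thu 10:00, Thu 12:00].
task1 [Tue 15:00, Fri 10:00] → contains → no.
task3 [Wed 20:00, Sat 03:00] → contains → no.
task4 [Tue 20:00, Sat 00:00] → contains → no.
task5 [Tue 04:00, Thu 08:00] → before → yes.
task6 [Tue 08:00, Fri 18:00] → contains → no.
task7 [Tue 02:00, Fri 09:00] → contains → no.
task8 [Wed 20:00, Thu 12:00] → finished-by → no.
task9 [Fri 00:00, Sun 10:00] → after → no.
Result: task5.

task5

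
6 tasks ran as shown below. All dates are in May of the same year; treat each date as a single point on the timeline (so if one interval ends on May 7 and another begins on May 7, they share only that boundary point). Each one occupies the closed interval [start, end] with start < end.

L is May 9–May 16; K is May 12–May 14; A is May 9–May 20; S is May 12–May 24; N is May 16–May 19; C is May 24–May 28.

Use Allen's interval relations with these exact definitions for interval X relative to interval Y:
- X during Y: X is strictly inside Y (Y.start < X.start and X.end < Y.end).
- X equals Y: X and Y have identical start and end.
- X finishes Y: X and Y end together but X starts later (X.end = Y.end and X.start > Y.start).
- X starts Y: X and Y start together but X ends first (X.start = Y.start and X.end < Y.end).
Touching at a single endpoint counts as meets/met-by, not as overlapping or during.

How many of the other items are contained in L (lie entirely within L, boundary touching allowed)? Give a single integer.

1

Target L = [May 9, May 16].
A [May 9, May 20] → started-by → no.
C [May 24, May 28] → after → no.
K [May 12, May 14] → during → counts.
N [May 16, May 19] → met-by → no.
S [May 12, May 24] → overlapped-by → no.
Total: 1.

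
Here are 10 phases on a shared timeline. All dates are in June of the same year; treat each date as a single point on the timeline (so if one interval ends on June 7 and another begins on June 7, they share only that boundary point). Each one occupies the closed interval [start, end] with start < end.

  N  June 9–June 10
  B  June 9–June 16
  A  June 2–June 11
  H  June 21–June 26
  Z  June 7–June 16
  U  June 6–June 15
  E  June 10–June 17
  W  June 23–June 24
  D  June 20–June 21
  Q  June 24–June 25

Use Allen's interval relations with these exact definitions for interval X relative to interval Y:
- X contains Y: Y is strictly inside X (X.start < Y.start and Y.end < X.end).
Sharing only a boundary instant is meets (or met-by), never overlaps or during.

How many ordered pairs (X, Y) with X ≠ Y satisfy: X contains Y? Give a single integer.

5

Checking all 90 ordered pairs for relation 'contains'; matching pairs in alphabetical order:
(A, N): A contains N ✓
(H, Q): H contains Q ✓
(H, W): H contains W ✓
(U, N): U contains N ✓
(Z, N): Z contains N ✓
Count: 5.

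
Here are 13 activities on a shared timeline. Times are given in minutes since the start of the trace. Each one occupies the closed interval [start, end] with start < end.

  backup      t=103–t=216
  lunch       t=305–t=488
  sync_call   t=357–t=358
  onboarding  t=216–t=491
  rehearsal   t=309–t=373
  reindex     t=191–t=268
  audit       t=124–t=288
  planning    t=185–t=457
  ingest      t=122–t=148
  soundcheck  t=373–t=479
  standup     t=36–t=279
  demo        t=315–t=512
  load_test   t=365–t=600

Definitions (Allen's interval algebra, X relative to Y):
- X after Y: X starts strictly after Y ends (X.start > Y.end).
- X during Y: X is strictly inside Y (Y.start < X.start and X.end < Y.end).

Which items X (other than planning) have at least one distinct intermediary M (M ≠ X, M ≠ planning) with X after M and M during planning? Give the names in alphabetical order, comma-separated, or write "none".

Target planning = [t=185, t=457].
Intermediaries M with M during planning: rehearsal, reindex, sync_call.
Via rehearsal — items with X after rehearsal: none.
Via reindex — items with X after reindex: demo, load_test, lunch, rehearsal, soundcheck, sync_call.
Via sync_call — items with X after sync_call: load_test, soundcheck.
Union: demo, load_test, lunch, rehearsal, soundcheck, sync_call.

demo, load_test, lunch, rehearsal, soundcheck, sync_call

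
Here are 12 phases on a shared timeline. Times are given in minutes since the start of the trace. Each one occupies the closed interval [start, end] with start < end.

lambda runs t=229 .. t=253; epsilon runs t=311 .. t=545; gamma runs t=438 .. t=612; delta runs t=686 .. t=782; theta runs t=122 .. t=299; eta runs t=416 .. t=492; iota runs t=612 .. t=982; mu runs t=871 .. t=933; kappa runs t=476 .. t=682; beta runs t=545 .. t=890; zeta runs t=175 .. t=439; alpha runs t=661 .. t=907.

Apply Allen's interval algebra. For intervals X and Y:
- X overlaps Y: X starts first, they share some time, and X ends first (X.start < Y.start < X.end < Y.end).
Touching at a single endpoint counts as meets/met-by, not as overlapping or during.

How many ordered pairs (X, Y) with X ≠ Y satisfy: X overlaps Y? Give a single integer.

17

Checking all 132 ordered pairs for relation 'overlaps'; matching pairs in alphabetical order:
(alpha, mu): alpha overlaps mu ✓
(beta, alpha): beta overlaps alpha ✓
(beta, iota): beta overlaps iota ✓
(beta, mu): beta overlaps mu ✓
(epsilon, gamma): epsilon overlaps gamma ✓
(epsilon, kappa): epsilon overlaps kappa ✓
(eta, gamma): eta overlaps gamma ✓
(eta, kappa): eta overlaps kappa ✓
(gamma, beta): gamma overlaps beta ✓
(gamma, kappa): gamma overlaps kappa ✓
(kappa, alpha): kappa overlaps alpha ✓
(kappa, beta): kappa overlaps beta ✓
(kappa, iota): kappa overlaps iota ✓
(theta, zeta): theta overlaps zeta ✓
(zeta, epsilon): zeta overlaps epsilon ✓
(zeta, eta): zeta overlaps eta ✓
(zeta, gamma): zeta overlaps gamma ✓
Count: 17.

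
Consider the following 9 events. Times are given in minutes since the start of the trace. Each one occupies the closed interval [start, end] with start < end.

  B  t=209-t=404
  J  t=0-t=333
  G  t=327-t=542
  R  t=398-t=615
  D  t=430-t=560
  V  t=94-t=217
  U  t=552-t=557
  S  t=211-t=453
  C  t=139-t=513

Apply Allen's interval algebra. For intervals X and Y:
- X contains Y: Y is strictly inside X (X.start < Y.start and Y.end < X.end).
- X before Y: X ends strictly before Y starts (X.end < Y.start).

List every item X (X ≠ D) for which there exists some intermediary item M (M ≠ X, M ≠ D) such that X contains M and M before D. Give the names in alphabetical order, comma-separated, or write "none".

Target D = [t=430, t=560].
Intermediaries M with M before D: B, J, V.
Via B — items with X contains B: C.
Via J — items with X contains J: none.
Via V — items with X contains V: J.
Union: C, J.

C, J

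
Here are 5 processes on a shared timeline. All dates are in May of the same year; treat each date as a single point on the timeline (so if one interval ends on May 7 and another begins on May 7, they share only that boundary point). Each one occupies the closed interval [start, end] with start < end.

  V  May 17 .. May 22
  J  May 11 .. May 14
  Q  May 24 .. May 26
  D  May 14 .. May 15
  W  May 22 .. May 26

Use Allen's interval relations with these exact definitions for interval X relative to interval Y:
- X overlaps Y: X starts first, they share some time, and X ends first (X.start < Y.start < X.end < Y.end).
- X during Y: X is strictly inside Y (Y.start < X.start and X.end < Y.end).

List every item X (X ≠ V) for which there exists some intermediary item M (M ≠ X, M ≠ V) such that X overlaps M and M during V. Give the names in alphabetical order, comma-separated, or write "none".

none

Target V = [May 17, May 22].
Intermediaries M with M during V: none.
Union: none.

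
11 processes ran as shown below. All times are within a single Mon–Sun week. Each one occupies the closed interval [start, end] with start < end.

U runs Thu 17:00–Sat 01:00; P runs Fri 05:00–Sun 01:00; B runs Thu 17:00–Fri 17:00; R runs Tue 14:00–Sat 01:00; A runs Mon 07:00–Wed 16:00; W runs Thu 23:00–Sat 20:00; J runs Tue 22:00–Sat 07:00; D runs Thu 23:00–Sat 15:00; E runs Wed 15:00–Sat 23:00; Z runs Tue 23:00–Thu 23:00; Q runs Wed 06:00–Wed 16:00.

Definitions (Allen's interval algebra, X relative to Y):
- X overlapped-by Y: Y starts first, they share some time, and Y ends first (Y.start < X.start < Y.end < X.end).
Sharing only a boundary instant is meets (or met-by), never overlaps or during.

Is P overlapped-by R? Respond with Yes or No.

Yes

P = [Fri 05:00, Sun 01:00], R = [Tue 14:00, Sat 01:00].
Actual relation of P to R: overlapped-by.
Asked whether 'overlapped-by' holds → Yes.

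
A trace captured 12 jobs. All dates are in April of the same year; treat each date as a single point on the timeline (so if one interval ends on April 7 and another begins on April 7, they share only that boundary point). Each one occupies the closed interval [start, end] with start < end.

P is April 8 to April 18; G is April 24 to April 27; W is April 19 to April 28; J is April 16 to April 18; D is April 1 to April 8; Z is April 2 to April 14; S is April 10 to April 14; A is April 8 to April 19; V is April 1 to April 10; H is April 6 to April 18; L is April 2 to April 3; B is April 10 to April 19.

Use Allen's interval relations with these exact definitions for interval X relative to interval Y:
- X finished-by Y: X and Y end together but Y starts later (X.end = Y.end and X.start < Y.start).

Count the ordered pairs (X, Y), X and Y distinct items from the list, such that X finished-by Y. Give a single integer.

5

Checking all 132 ordered pairs for relation 'finished-by'; matching pairs in alphabetical order:
(A, B): A finished-by B ✓
(H, J): H finished-by J ✓
(H, P): H finished-by P ✓
(P, J): P finished-by J ✓
(Z, S): Z finished-by S ✓
Count: 5.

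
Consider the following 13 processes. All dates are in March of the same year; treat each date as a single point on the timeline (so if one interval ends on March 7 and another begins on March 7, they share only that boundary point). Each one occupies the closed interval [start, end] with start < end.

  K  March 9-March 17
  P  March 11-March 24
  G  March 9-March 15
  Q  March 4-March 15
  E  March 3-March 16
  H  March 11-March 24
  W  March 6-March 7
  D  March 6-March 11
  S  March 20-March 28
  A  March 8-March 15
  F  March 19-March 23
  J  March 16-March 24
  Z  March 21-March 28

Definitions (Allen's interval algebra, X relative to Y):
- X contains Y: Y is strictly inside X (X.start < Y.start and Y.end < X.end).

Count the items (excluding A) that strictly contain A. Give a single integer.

1

Target A = [March 8, March 15].
D [March 6, March 11] → overlaps → no.
E [March 3, March 16] → contains → counts.
F [March 19, March 23] → after → no.
G [March 9, March 15] → finishes → no.
H [March 11, March 24] → overlapped-by → no.
J [March 16, March 24] → after → no.
K [March 9, March 17] → overlapped-by → no.
P [March 11, March 24] → overlapped-by → no.
Q [March 4, March 15] → finished-by → no.
S [March 20, March 28] → after → no.
W [March 6, March 7] → before → no.
Z [March 21, March 28] → after → no.
Total: 1.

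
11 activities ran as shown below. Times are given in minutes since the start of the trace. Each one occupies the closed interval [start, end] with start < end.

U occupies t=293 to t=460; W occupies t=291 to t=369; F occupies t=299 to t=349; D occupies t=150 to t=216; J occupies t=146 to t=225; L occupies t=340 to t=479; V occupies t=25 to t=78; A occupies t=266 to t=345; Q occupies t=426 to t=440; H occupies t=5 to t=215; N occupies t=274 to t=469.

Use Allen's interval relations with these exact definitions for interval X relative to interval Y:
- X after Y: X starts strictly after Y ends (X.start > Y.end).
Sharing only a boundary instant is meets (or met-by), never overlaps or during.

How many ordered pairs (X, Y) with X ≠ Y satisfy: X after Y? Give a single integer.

Checking all 110 ordered pairs for relation 'after'; matching pairs in alphabetical order:
(A, D): A after D ✓
(A, H): A after H ✓
(A, J): A after J ✓
(A, V): A after V ✓
(D, V): D after V ✓
(F, D): F after D ✓
(F, H): F after H ✓
(F, J): F after J ✓
(F, V): F after V ✓
(J, V): J after V ✓
(L, D): L after D ✓
(L, H): L after H ✓
(L, J): L after J ✓
(L, V): L after V ✓
(N, D): N after D ✓
(N, H): N after H ✓
(N, J): N after J ✓
(N, V): N after V ✓
(Q, A): Q after A ✓
(Q, D): Q after D ✓
(Q, F): Q after F ✓
(Q, H): Q after H ✓
(Q, J): Q after J ✓
(Q, V): Q after V ✓
... plus 9 further pairs not listed.
Count: 33.

33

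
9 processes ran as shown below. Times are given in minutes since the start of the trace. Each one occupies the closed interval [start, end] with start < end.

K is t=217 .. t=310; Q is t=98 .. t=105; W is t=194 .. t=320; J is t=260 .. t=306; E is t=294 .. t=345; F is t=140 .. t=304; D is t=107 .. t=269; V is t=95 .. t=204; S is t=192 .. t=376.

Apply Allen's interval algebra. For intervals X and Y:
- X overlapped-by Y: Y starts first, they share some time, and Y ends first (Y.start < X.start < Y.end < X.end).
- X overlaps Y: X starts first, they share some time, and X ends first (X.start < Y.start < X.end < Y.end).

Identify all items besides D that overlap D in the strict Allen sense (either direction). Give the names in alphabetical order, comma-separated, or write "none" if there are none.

Target D = [t=107, t=269].
E [t=294, t=345] → after → no.
F [t=140, t=304] → overlapped-by → yes.
J [t=260, t=306] → overlapped-by → yes.
K [t=217, t=310] → overlapped-by → yes.
Q [t=98, t=105] → before → no.
S [t=192, t=376] → overlapped-by → yes.
V [t=95, t=204] → overlaps → yes.
W [t=194, t=320] → overlapped-by → yes.
Result: F, J, K, S, V, W.

F, J, K, S, V, W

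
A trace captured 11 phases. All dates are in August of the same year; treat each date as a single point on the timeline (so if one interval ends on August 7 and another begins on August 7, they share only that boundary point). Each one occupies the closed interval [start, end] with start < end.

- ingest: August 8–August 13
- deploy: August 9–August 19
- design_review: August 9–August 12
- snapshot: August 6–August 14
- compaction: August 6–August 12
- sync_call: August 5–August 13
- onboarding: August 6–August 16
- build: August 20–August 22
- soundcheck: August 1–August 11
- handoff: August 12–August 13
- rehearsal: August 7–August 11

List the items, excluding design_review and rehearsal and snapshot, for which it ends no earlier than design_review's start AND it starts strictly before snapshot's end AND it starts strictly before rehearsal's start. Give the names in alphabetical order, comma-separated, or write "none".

compaction, onboarding, soundcheck, sync_call

Conditions: its end is no earlier than design_review's start (X.end >= August 9) AND its start is strictly before snapshot's end (X.start < August 14) AND its start is strictly before rehearsal's start (X.start < August 7).
build: end August 22 >= August 9? ✓; start August 20 < August 14? ✗; start August 20 < August 7? ✗ → no.
compaction: end August 12 >= August 9? ✓; start August 6 < August 14? ✓; start August 6 < August 7? ✓ → yes.
deploy: end August 19 >= August 9? ✓; start August 9 < August 14? ✓; start August 9 < August 7? ✗ → no.
handoff: end August 13 >= August 9? ✓; start August 12 < August 14? ✓; start August 12 < August 7? ✗ → no.
ingest: end August 13 >= August 9? ✓; start August 8 < August 14? ✓; start August 8 < August 7? ✗ → no.
onboarding: end August 16 >= August 9? ✓; start August 6 < August 14? ✓; start August 6 < August 7? ✓ → yes.
soundcheck: end August 11 >= August 9? ✓; start August 1 < August 14? ✓; start August 1 < August 7? ✓ → yes.
sync_call: end August 13 >= August 9? ✓; start August 5 < August 14? ✓; start August 5 < August 7? ✓ → yes.
Result: compaction, onboarding, soundcheck, sync_call.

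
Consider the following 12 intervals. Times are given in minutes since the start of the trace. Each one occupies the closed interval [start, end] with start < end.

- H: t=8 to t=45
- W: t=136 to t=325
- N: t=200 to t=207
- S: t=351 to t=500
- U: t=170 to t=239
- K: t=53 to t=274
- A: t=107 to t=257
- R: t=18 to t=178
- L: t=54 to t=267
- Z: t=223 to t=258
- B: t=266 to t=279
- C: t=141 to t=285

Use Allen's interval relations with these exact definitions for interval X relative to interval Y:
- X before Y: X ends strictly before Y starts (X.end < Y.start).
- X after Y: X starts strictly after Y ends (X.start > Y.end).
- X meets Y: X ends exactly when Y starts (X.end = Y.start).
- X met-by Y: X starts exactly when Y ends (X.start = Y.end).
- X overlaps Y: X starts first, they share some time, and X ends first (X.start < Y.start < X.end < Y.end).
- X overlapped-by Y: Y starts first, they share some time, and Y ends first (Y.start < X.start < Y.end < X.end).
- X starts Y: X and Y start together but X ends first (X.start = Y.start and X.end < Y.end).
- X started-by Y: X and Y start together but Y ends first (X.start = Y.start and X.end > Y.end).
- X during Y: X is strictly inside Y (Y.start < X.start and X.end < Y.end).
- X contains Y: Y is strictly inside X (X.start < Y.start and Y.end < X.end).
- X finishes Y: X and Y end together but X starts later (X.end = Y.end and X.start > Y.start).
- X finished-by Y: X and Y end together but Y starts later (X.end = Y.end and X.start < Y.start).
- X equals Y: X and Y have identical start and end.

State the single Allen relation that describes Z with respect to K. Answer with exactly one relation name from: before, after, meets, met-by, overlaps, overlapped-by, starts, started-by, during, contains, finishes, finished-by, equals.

Z = [t=223, t=258]; K = [t=53, t=274].
Compare endpoints: Z.start > K.start, Z.start < K.end, Z.end > K.start, Z.end < K.end.
That pattern is 'during'.

during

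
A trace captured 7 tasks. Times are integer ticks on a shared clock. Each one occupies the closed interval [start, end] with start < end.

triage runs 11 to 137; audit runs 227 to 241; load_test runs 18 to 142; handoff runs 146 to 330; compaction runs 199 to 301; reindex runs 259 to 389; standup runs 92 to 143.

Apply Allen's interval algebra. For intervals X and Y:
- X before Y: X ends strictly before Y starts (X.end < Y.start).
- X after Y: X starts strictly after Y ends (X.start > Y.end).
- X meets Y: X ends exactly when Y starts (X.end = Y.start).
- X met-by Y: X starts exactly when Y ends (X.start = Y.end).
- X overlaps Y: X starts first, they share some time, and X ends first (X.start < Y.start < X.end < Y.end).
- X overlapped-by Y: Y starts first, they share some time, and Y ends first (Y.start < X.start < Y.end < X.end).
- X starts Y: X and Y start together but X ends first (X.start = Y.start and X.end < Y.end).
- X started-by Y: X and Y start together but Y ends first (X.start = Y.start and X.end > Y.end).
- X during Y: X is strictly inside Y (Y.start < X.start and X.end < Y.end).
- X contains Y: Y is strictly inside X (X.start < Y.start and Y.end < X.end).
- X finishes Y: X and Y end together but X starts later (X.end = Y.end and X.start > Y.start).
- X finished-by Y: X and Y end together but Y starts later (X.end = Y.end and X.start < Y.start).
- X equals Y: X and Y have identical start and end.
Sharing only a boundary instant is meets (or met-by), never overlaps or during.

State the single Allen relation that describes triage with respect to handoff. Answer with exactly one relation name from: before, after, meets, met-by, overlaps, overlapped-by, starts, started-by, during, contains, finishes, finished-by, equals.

before

triage = [11, 137]; handoff = [146, 330].
Compare endpoints: triage.start < handoff.start, triage.start < handoff.end, triage.end < handoff.start, triage.end < handoff.end.
That pattern is 'before'.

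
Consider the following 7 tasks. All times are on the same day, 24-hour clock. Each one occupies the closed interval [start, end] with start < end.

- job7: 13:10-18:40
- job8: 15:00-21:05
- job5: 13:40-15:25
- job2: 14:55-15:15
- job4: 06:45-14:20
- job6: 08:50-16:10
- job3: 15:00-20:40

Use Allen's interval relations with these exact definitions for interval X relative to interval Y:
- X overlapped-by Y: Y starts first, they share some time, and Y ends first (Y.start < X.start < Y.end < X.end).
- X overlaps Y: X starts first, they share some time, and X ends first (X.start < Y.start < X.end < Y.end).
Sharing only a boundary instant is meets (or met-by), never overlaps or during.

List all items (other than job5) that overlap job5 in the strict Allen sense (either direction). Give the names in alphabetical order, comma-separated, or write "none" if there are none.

job3, job4, job8

Target job5 = [13:40, 15:25].
job2 [14:55, 15:15] → during → no.
job3 [15:00, 20:40] → overlapped-by → yes.
job4 [06:45, 14:20] → overlaps → yes.
job6 [08:50, 16:10] → contains → no.
job7 [13:10, 18:40] → contains → no.
job8 [15:00, 21:05] → overlapped-by → yes.
Result: job3, job4, job8.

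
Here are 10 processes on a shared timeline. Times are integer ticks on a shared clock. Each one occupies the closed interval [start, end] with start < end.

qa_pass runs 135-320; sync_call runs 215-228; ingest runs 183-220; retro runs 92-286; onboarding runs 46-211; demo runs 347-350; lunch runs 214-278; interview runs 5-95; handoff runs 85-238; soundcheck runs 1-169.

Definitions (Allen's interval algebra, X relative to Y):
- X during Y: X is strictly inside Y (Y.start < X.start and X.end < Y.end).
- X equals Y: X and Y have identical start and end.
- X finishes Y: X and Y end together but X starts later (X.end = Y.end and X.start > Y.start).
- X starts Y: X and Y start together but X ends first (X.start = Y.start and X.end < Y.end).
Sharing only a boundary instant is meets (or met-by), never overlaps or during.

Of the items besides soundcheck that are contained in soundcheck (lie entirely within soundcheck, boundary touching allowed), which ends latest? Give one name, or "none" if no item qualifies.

Target soundcheck = [1, 169].
demo [347, 350] → after → excluded.
handoff [85, 238] → overlapped-by → excluded.
ingest [183, 220] → after → excluded.
interview [5, 95] → during → candidate.
lunch [214, 278] → after → excluded.
onboarding [46, 211] → overlapped-by → excluded.
qa_pass [135, 320] → overlapped-by → excluded.
retro [92, 286] → overlapped-by → excluded.
sync_call [215, 228] → after → excluded.
Among candidates, latest end is 95 → interview.

interview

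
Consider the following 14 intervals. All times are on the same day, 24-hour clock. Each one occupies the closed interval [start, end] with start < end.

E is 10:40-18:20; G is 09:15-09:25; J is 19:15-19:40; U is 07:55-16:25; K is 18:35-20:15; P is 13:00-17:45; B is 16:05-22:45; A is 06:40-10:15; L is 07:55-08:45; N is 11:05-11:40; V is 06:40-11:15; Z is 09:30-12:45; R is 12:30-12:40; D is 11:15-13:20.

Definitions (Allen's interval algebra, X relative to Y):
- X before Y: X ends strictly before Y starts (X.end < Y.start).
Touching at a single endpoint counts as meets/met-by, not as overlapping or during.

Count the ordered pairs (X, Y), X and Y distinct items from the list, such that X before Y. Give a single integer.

Checking all 182 ordered pairs for relation 'before'; matching pairs in alphabetical order:
(A, B): A before B ✓
(A, D): A before D ✓
(A, E): A before E ✓
(A, J): A before J ✓
(A, K): A before K ✓
(A, N): A before N ✓
(A, P): A before P ✓
(A, R): A before R ✓
(D, B): D before B ✓
(D, J): D before J ✓
(D, K): D before K ✓
(E, J): E before J ✓
(E, K): E before K ✓
(G, B): G before B ✓
(G, D): G before D ✓
(G, E): G before E ✓
(G, J): G before J ✓
(G, K): G before K ✓
(G, N): G before N ✓
(G, P): G before P ✓
(G, R): G before R ✓
(G, Z): G before Z ✓
(L, B): L before B ✓
(L, D): L before D ✓
... plus 30 further pairs not listed.
Count: 54.

54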